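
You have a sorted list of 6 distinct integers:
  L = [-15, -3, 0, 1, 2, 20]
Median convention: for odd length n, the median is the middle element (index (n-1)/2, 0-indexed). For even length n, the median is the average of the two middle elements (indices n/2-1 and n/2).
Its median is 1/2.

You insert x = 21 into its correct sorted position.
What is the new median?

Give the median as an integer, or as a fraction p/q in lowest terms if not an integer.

Old list (sorted, length 6): [-15, -3, 0, 1, 2, 20]
Old median = 1/2
Insert x = 21
Old length even (6). Middle pair: indices 2,3 = 0,1.
New length odd (7). New median = single middle element.
x = 21: 6 elements are < x, 0 elements are > x.
New sorted list: [-15, -3, 0, 1, 2, 20, 21]
New median = 1

Answer: 1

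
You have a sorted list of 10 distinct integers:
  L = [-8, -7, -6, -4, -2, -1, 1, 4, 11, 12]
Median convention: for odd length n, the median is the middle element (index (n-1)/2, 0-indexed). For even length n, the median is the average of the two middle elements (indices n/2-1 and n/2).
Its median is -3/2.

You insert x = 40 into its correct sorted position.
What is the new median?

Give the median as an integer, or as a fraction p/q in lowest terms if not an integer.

Old list (sorted, length 10): [-8, -7, -6, -4, -2, -1, 1, 4, 11, 12]
Old median = -3/2
Insert x = 40
Old length even (10). Middle pair: indices 4,5 = -2,-1.
New length odd (11). New median = single middle element.
x = 40: 10 elements are < x, 0 elements are > x.
New sorted list: [-8, -7, -6, -4, -2, -1, 1, 4, 11, 12, 40]
New median = -1

Answer: -1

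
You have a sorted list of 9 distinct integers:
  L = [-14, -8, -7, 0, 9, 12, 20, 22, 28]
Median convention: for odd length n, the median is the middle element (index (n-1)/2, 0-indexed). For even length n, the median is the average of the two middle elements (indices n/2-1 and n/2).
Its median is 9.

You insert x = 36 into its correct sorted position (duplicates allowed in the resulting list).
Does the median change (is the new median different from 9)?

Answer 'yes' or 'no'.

Old median = 9
Insert x = 36
New median = 21/2
Changed? yes

Answer: yes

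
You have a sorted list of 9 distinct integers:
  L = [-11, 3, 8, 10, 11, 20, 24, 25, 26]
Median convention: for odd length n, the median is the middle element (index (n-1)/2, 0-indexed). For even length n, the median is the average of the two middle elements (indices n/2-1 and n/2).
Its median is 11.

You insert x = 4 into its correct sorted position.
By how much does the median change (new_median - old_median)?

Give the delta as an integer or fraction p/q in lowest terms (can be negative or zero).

Old median = 11
After inserting x = 4: new sorted = [-11, 3, 4, 8, 10, 11, 20, 24, 25, 26]
New median = 21/2
Delta = 21/2 - 11 = -1/2

Answer: -1/2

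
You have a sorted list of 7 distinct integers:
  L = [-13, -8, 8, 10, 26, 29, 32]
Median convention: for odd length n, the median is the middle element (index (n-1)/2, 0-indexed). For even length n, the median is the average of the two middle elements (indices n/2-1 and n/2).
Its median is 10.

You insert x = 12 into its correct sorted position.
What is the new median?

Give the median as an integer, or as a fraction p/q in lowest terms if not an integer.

Old list (sorted, length 7): [-13, -8, 8, 10, 26, 29, 32]
Old median = 10
Insert x = 12
Old length odd (7). Middle was index 3 = 10.
New length even (8). New median = avg of two middle elements.
x = 12: 4 elements are < x, 3 elements are > x.
New sorted list: [-13, -8, 8, 10, 12, 26, 29, 32]
New median = 11

Answer: 11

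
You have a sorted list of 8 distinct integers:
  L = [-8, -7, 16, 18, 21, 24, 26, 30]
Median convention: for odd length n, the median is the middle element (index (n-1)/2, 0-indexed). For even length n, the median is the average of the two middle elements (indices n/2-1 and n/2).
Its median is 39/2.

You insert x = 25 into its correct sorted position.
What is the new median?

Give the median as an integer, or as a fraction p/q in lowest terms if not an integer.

Answer: 21

Derivation:
Old list (sorted, length 8): [-8, -7, 16, 18, 21, 24, 26, 30]
Old median = 39/2
Insert x = 25
Old length even (8). Middle pair: indices 3,4 = 18,21.
New length odd (9). New median = single middle element.
x = 25: 6 elements are < x, 2 elements are > x.
New sorted list: [-8, -7, 16, 18, 21, 24, 25, 26, 30]
New median = 21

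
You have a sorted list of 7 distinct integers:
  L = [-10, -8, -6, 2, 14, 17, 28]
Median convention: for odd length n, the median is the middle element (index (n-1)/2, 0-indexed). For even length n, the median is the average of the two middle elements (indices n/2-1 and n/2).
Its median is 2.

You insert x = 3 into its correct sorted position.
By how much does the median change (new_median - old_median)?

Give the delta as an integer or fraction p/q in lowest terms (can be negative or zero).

Answer: 1/2

Derivation:
Old median = 2
After inserting x = 3: new sorted = [-10, -8, -6, 2, 3, 14, 17, 28]
New median = 5/2
Delta = 5/2 - 2 = 1/2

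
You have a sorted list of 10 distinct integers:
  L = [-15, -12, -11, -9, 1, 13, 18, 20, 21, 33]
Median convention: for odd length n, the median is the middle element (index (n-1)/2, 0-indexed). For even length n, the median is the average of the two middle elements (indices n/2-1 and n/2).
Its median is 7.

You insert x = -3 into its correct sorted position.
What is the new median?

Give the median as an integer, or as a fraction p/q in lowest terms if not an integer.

Old list (sorted, length 10): [-15, -12, -11, -9, 1, 13, 18, 20, 21, 33]
Old median = 7
Insert x = -3
Old length even (10). Middle pair: indices 4,5 = 1,13.
New length odd (11). New median = single middle element.
x = -3: 4 elements are < x, 6 elements are > x.
New sorted list: [-15, -12, -11, -9, -3, 1, 13, 18, 20, 21, 33]
New median = 1

Answer: 1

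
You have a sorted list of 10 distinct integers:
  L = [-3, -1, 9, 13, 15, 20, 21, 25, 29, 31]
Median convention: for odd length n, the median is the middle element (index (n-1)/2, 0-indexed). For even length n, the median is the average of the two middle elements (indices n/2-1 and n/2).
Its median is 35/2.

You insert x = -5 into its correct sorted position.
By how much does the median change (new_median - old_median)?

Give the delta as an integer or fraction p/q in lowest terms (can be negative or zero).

Answer: -5/2

Derivation:
Old median = 35/2
After inserting x = -5: new sorted = [-5, -3, -1, 9, 13, 15, 20, 21, 25, 29, 31]
New median = 15
Delta = 15 - 35/2 = -5/2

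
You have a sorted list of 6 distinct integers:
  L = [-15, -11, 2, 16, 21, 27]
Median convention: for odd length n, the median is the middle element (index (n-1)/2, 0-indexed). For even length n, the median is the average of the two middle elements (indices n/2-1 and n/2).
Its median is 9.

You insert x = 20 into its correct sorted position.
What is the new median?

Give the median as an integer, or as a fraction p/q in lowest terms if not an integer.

Old list (sorted, length 6): [-15, -11, 2, 16, 21, 27]
Old median = 9
Insert x = 20
Old length even (6). Middle pair: indices 2,3 = 2,16.
New length odd (7). New median = single middle element.
x = 20: 4 elements are < x, 2 elements are > x.
New sorted list: [-15, -11, 2, 16, 20, 21, 27]
New median = 16

Answer: 16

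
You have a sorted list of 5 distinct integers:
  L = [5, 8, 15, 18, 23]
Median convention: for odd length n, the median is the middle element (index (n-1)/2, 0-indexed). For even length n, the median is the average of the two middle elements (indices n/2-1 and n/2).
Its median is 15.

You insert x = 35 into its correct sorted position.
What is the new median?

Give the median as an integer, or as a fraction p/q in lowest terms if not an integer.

Answer: 33/2

Derivation:
Old list (sorted, length 5): [5, 8, 15, 18, 23]
Old median = 15
Insert x = 35
Old length odd (5). Middle was index 2 = 15.
New length even (6). New median = avg of two middle elements.
x = 35: 5 elements are < x, 0 elements are > x.
New sorted list: [5, 8, 15, 18, 23, 35]
New median = 33/2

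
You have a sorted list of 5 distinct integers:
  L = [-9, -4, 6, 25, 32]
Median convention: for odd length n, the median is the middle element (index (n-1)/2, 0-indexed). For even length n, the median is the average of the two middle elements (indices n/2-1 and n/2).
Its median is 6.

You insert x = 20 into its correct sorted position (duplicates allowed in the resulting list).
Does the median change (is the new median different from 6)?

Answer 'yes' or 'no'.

Answer: yes

Derivation:
Old median = 6
Insert x = 20
New median = 13
Changed? yes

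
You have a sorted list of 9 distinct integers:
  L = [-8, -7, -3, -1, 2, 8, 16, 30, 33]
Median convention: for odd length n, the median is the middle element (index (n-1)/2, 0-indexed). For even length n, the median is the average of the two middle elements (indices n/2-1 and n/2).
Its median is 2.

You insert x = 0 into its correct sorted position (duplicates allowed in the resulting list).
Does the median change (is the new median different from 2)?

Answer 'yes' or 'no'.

Answer: yes

Derivation:
Old median = 2
Insert x = 0
New median = 1
Changed? yes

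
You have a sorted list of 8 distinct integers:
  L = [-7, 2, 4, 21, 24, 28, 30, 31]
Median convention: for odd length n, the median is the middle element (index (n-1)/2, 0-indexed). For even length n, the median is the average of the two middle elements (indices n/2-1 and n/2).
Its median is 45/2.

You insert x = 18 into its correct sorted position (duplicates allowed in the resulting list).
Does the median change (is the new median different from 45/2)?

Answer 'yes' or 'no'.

Answer: yes

Derivation:
Old median = 45/2
Insert x = 18
New median = 21
Changed? yes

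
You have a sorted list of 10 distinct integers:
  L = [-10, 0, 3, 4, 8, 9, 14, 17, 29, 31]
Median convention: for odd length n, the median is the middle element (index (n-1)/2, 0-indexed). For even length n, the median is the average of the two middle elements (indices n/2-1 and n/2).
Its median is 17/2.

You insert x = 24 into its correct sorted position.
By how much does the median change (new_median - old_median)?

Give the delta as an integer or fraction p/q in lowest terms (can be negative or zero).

Answer: 1/2

Derivation:
Old median = 17/2
After inserting x = 24: new sorted = [-10, 0, 3, 4, 8, 9, 14, 17, 24, 29, 31]
New median = 9
Delta = 9 - 17/2 = 1/2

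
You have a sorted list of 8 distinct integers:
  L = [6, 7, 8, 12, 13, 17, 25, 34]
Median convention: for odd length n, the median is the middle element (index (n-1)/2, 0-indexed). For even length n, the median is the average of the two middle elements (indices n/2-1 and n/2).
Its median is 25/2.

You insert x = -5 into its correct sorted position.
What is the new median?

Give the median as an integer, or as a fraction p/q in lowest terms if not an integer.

Answer: 12

Derivation:
Old list (sorted, length 8): [6, 7, 8, 12, 13, 17, 25, 34]
Old median = 25/2
Insert x = -5
Old length even (8). Middle pair: indices 3,4 = 12,13.
New length odd (9). New median = single middle element.
x = -5: 0 elements are < x, 8 elements are > x.
New sorted list: [-5, 6, 7, 8, 12, 13, 17, 25, 34]
New median = 12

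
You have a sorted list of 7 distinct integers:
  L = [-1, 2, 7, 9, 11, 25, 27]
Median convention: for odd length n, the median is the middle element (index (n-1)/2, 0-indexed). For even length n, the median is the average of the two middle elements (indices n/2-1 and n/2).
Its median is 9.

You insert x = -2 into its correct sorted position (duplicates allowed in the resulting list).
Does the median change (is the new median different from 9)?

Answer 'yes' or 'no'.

Answer: yes

Derivation:
Old median = 9
Insert x = -2
New median = 8
Changed? yes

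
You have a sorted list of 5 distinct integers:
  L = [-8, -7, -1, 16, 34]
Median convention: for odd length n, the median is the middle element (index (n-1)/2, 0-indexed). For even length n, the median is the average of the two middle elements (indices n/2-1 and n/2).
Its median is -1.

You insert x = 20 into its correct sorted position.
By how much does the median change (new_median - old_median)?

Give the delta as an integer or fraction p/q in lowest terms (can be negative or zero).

Old median = -1
After inserting x = 20: new sorted = [-8, -7, -1, 16, 20, 34]
New median = 15/2
Delta = 15/2 - -1 = 17/2

Answer: 17/2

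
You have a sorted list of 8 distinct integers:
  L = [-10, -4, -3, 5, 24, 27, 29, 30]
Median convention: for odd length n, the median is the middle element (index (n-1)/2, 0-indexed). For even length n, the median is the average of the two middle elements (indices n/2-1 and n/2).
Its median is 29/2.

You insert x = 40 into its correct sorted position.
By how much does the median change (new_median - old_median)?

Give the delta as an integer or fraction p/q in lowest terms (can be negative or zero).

Answer: 19/2

Derivation:
Old median = 29/2
After inserting x = 40: new sorted = [-10, -4, -3, 5, 24, 27, 29, 30, 40]
New median = 24
Delta = 24 - 29/2 = 19/2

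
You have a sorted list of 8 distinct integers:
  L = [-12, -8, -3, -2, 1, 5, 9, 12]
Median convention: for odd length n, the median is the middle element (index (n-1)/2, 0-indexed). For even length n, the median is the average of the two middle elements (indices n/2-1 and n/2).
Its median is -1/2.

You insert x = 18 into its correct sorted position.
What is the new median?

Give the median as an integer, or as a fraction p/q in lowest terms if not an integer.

Old list (sorted, length 8): [-12, -8, -3, -2, 1, 5, 9, 12]
Old median = -1/2
Insert x = 18
Old length even (8). Middle pair: indices 3,4 = -2,1.
New length odd (9). New median = single middle element.
x = 18: 8 elements are < x, 0 elements are > x.
New sorted list: [-12, -8, -3, -2, 1, 5, 9, 12, 18]
New median = 1

Answer: 1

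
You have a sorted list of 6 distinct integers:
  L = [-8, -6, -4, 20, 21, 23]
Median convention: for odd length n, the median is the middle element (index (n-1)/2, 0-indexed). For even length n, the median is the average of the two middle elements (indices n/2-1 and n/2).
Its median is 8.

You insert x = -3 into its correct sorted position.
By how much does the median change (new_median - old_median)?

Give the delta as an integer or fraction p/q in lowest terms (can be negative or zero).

Answer: -11

Derivation:
Old median = 8
After inserting x = -3: new sorted = [-8, -6, -4, -3, 20, 21, 23]
New median = -3
Delta = -3 - 8 = -11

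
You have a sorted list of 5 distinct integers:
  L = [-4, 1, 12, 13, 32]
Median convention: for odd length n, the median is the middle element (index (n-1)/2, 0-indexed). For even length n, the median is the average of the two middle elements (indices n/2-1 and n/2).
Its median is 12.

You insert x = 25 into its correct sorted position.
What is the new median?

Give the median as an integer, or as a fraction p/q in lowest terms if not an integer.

Answer: 25/2

Derivation:
Old list (sorted, length 5): [-4, 1, 12, 13, 32]
Old median = 12
Insert x = 25
Old length odd (5). Middle was index 2 = 12.
New length even (6). New median = avg of two middle elements.
x = 25: 4 elements are < x, 1 elements are > x.
New sorted list: [-4, 1, 12, 13, 25, 32]
New median = 25/2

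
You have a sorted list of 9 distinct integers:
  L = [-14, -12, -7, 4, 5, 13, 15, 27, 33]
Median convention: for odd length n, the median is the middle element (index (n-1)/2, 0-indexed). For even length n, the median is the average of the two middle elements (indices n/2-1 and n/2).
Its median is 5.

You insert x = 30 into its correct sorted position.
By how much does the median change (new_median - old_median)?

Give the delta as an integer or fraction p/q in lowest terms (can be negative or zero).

Answer: 4

Derivation:
Old median = 5
After inserting x = 30: new sorted = [-14, -12, -7, 4, 5, 13, 15, 27, 30, 33]
New median = 9
Delta = 9 - 5 = 4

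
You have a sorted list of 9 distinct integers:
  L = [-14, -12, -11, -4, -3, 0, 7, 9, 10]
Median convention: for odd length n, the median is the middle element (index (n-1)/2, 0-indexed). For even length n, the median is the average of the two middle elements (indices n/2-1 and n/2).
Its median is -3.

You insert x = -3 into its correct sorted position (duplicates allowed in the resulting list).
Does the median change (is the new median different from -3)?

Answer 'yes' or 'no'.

Answer: no

Derivation:
Old median = -3
Insert x = -3
New median = -3
Changed? no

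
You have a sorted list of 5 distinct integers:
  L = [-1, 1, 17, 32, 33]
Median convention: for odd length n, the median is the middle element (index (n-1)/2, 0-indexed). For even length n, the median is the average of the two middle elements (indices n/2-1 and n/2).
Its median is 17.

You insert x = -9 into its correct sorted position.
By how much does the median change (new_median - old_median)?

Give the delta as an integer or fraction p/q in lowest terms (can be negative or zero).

Old median = 17
After inserting x = -9: new sorted = [-9, -1, 1, 17, 32, 33]
New median = 9
Delta = 9 - 17 = -8

Answer: -8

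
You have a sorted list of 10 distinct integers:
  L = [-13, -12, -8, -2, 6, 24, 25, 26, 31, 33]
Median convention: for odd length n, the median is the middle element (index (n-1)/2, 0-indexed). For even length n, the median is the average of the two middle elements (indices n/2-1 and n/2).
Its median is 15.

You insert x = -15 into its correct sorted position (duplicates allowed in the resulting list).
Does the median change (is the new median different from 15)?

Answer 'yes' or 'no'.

Answer: yes

Derivation:
Old median = 15
Insert x = -15
New median = 6
Changed? yes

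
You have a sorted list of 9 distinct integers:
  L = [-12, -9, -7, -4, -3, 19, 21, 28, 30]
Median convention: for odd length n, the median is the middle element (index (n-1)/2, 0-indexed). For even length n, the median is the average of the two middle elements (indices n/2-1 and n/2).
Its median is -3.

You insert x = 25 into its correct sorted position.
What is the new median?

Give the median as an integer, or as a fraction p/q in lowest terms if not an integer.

Answer: 8

Derivation:
Old list (sorted, length 9): [-12, -9, -7, -4, -3, 19, 21, 28, 30]
Old median = -3
Insert x = 25
Old length odd (9). Middle was index 4 = -3.
New length even (10). New median = avg of two middle elements.
x = 25: 7 elements are < x, 2 elements are > x.
New sorted list: [-12, -9, -7, -4, -3, 19, 21, 25, 28, 30]
New median = 8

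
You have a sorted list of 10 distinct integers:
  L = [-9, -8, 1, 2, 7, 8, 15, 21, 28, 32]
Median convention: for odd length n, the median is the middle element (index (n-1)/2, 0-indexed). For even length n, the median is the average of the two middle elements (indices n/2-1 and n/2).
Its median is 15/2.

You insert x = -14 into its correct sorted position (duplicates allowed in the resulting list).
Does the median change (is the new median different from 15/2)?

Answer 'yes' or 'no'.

Old median = 15/2
Insert x = -14
New median = 7
Changed? yes

Answer: yes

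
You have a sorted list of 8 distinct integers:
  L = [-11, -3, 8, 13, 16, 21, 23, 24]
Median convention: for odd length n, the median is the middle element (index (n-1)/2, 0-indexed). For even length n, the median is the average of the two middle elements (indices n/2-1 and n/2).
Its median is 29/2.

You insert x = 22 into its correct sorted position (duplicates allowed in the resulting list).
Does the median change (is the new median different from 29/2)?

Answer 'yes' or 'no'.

Answer: yes

Derivation:
Old median = 29/2
Insert x = 22
New median = 16
Changed? yes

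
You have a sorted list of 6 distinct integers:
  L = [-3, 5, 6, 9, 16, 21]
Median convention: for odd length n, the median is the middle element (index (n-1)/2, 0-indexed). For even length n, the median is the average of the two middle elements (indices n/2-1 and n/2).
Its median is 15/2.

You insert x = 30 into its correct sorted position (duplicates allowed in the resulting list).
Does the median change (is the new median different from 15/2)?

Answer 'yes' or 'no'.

Old median = 15/2
Insert x = 30
New median = 9
Changed? yes

Answer: yes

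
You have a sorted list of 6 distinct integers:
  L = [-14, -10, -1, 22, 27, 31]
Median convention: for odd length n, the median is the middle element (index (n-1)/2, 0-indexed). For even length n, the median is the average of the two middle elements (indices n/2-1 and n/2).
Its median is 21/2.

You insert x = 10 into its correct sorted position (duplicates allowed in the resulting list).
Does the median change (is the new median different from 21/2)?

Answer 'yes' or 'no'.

Answer: yes

Derivation:
Old median = 21/2
Insert x = 10
New median = 10
Changed? yes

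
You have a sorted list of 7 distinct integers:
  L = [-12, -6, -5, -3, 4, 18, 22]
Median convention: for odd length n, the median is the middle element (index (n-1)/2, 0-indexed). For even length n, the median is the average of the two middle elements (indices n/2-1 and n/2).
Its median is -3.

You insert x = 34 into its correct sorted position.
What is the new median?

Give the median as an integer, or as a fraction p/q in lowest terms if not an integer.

Answer: 1/2

Derivation:
Old list (sorted, length 7): [-12, -6, -5, -3, 4, 18, 22]
Old median = -3
Insert x = 34
Old length odd (7). Middle was index 3 = -3.
New length even (8). New median = avg of two middle elements.
x = 34: 7 elements are < x, 0 elements are > x.
New sorted list: [-12, -6, -5, -3, 4, 18, 22, 34]
New median = 1/2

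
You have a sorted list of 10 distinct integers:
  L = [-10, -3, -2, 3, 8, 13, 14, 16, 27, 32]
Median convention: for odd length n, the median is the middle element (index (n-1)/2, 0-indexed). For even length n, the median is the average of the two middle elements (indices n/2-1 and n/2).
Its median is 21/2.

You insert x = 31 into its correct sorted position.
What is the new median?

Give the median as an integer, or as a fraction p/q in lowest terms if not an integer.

Old list (sorted, length 10): [-10, -3, -2, 3, 8, 13, 14, 16, 27, 32]
Old median = 21/2
Insert x = 31
Old length even (10). Middle pair: indices 4,5 = 8,13.
New length odd (11). New median = single middle element.
x = 31: 9 elements are < x, 1 elements are > x.
New sorted list: [-10, -3, -2, 3, 8, 13, 14, 16, 27, 31, 32]
New median = 13

Answer: 13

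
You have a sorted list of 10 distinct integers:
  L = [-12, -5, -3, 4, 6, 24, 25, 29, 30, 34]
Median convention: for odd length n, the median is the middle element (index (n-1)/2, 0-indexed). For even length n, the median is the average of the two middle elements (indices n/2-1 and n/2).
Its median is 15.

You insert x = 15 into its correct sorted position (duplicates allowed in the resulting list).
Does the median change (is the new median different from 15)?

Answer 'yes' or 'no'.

Answer: no

Derivation:
Old median = 15
Insert x = 15
New median = 15
Changed? no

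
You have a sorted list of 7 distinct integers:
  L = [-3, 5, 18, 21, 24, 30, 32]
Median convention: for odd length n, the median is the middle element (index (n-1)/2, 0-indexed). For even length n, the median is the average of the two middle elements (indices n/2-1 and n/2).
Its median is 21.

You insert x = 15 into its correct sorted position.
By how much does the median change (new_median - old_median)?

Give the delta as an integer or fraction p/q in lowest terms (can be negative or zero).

Old median = 21
After inserting x = 15: new sorted = [-3, 5, 15, 18, 21, 24, 30, 32]
New median = 39/2
Delta = 39/2 - 21 = -3/2

Answer: -3/2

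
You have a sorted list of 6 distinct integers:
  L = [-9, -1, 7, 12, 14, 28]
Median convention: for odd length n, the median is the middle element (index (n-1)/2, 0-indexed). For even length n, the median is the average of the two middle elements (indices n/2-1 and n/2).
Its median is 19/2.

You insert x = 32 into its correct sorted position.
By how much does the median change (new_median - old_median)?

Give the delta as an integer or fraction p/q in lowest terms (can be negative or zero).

Answer: 5/2

Derivation:
Old median = 19/2
After inserting x = 32: new sorted = [-9, -1, 7, 12, 14, 28, 32]
New median = 12
Delta = 12 - 19/2 = 5/2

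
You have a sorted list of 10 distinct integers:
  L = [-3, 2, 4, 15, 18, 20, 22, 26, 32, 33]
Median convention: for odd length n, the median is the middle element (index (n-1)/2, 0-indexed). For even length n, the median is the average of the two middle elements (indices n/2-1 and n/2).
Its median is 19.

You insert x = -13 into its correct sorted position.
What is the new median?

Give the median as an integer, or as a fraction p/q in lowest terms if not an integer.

Answer: 18

Derivation:
Old list (sorted, length 10): [-3, 2, 4, 15, 18, 20, 22, 26, 32, 33]
Old median = 19
Insert x = -13
Old length even (10). Middle pair: indices 4,5 = 18,20.
New length odd (11). New median = single middle element.
x = -13: 0 elements are < x, 10 elements are > x.
New sorted list: [-13, -3, 2, 4, 15, 18, 20, 22, 26, 32, 33]
New median = 18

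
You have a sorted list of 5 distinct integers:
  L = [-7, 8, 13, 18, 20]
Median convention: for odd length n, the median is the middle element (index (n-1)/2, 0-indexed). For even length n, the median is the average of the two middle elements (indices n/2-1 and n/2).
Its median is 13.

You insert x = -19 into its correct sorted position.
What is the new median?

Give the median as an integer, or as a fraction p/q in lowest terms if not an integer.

Old list (sorted, length 5): [-7, 8, 13, 18, 20]
Old median = 13
Insert x = -19
Old length odd (5). Middle was index 2 = 13.
New length even (6). New median = avg of two middle elements.
x = -19: 0 elements are < x, 5 elements are > x.
New sorted list: [-19, -7, 8, 13, 18, 20]
New median = 21/2

Answer: 21/2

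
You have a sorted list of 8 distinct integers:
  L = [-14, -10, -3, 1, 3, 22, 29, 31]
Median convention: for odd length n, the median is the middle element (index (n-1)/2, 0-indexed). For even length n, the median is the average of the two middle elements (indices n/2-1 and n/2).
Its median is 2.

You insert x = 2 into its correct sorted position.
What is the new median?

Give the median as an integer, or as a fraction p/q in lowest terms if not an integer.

Old list (sorted, length 8): [-14, -10, -3, 1, 3, 22, 29, 31]
Old median = 2
Insert x = 2
Old length even (8). Middle pair: indices 3,4 = 1,3.
New length odd (9). New median = single middle element.
x = 2: 4 elements are < x, 4 elements are > x.
New sorted list: [-14, -10, -3, 1, 2, 3, 22, 29, 31]
New median = 2

Answer: 2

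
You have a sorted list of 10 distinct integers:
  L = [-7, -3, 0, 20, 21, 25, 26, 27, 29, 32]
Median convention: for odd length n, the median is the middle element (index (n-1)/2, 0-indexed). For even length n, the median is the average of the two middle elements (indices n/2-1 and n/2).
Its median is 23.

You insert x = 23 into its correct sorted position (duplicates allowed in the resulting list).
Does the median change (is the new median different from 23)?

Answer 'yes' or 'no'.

Old median = 23
Insert x = 23
New median = 23
Changed? no

Answer: no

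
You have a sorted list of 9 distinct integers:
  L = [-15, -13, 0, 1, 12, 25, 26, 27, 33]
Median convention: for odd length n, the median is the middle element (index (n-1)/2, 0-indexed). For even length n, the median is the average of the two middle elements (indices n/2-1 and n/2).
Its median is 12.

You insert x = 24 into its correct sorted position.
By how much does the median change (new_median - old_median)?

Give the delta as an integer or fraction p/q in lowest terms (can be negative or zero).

Answer: 6

Derivation:
Old median = 12
After inserting x = 24: new sorted = [-15, -13, 0, 1, 12, 24, 25, 26, 27, 33]
New median = 18
Delta = 18 - 12 = 6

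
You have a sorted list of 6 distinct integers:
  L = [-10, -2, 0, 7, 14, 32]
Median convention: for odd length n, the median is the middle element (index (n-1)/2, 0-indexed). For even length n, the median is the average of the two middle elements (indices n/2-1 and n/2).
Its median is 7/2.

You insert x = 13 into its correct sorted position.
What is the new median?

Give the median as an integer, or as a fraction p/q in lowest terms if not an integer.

Old list (sorted, length 6): [-10, -2, 0, 7, 14, 32]
Old median = 7/2
Insert x = 13
Old length even (6). Middle pair: indices 2,3 = 0,7.
New length odd (7). New median = single middle element.
x = 13: 4 elements are < x, 2 elements are > x.
New sorted list: [-10, -2, 0, 7, 13, 14, 32]
New median = 7

Answer: 7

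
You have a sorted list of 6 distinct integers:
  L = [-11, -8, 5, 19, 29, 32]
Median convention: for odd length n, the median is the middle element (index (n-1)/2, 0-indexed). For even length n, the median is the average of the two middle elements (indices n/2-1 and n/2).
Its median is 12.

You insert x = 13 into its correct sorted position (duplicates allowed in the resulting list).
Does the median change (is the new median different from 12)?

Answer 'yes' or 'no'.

Old median = 12
Insert x = 13
New median = 13
Changed? yes

Answer: yes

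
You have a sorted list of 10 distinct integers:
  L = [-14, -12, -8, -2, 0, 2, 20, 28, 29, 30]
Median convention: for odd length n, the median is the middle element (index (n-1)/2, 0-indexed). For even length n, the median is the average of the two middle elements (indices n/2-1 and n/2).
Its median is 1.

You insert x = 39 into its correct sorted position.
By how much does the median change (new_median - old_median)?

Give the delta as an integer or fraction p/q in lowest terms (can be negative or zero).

Answer: 1

Derivation:
Old median = 1
After inserting x = 39: new sorted = [-14, -12, -8, -2, 0, 2, 20, 28, 29, 30, 39]
New median = 2
Delta = 2 - 1 = 1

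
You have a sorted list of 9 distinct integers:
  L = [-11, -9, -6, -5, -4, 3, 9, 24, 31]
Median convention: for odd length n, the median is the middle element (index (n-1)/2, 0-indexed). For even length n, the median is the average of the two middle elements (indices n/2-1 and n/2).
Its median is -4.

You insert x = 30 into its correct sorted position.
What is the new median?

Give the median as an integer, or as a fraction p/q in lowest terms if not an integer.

Answer: -1/2

Derivation:
Old list (sorted, length 9): [-11, -9, -6, -5, -4, 3, 9, 24, 31]
Old median = -4
Insert x = 30
Old length odd (9). Middle was index 4 = -4.
New length even (10). New median = avg of two middle elements.
x = 30: 8 elements are < x, 1 elements are > x.
New sorted list: [-11, -9, -6, -5, -4, 3, 9, 24, 30, 31]
New median = -1/2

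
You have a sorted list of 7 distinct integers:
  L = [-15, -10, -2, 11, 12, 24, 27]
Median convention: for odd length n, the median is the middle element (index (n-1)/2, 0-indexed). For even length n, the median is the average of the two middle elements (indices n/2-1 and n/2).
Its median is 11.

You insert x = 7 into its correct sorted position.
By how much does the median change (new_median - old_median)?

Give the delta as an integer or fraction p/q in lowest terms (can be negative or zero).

Answer: -2

Derivation:
Old median = 11
After inserting x = 7: new sorted = [-15, -10, -2, 7, 11, 12, 24, 27]
New median = 9
Delta = 9 - 11 = -2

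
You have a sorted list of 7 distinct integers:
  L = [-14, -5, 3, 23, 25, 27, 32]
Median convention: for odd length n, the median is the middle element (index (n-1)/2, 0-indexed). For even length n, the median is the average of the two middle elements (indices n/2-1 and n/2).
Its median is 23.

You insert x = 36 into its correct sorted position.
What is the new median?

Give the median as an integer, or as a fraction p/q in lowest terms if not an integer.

Old list (sorted, length 7): [-14, -5, 3, 23, 25, 27, 32]
Old median = 23
Insert x = 36
Old length odd (7). Middle was index 3 = 23.
New length even (8). New median = avg of two middle elements.
x = 36: 7 elements are < x, 0 elements are > x.
New sorted list: [-14, -5, 3, 23, 25, 27, 32, 36]
New median = 24

Answer: 24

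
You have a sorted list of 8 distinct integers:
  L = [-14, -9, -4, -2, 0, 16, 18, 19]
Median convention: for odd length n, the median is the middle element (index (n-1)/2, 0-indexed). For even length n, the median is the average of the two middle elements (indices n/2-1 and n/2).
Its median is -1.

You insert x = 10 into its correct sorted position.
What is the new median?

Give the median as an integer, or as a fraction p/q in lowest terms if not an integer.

Answer: 0

Derivation:
Old list (sorted, length 8): [-14, -9, -4, -2, 0, 16, 18, 19]
Old median = -1
Insert x = 10
Old length even (8). Middle pair: indices 3,4 = -2,0.
New length odd (9). New median = single middle element.
x = 10: 5 elements are < x, 3 elements are > x.
New sorted list: [-14, -9, -4, -2, 0, 10, 16, 18, 19]
New median = 0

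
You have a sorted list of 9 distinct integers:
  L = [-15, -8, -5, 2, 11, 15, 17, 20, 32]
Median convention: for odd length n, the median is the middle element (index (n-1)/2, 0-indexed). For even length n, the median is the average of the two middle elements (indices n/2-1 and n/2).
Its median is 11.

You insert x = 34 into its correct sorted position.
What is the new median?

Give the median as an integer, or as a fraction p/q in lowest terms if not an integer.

Old list (sorted, length 9): [-15, -8, -5, 2, 11, 15, 17, 20, 32]
Old median = 11
Insert x = 34
Old length odd (9). Middle was index 4 = 11.
New length even (10). New median = avg of two middle elements.
x = 34: 9 elements are < x, 0 elements are > x.
New sorted list: [-15, -8, -5, 2, 11, 15, 17, 20, 32, 34]
New median = 13

Answer: 13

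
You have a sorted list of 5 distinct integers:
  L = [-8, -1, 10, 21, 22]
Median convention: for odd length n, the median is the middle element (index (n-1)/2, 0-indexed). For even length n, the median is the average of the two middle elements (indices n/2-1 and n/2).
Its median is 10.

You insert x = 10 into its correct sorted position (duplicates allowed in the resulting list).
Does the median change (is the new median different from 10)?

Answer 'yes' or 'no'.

Old median = 10
Insert x = 10
New median = 10
Changed? no

Answer: no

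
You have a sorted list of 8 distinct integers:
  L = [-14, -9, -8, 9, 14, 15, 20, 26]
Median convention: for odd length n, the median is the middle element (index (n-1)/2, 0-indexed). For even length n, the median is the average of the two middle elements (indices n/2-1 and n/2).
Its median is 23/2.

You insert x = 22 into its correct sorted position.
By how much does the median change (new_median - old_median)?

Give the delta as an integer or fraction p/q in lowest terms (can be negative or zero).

Old median = 23/2
After inserting x = 22: new sorted = [-14, -9, -8, 9, 14, 15, 20, 22, 26]
New median = 14
Delta = 14 - 23/2 = 5/2

Answer: 5/2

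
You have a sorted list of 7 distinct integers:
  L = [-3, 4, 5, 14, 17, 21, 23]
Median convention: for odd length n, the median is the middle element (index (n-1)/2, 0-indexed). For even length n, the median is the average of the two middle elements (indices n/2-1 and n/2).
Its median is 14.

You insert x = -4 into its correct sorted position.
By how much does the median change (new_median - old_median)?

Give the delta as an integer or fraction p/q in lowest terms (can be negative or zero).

Answer: -9/2

Derivation:
Old median = 14
After inserting x = -4: new sorted = [-4, -3, 4, 5, 14, 17, 21, 23]
New median = 19/2
Delta = 19/2 - 14 = -9/2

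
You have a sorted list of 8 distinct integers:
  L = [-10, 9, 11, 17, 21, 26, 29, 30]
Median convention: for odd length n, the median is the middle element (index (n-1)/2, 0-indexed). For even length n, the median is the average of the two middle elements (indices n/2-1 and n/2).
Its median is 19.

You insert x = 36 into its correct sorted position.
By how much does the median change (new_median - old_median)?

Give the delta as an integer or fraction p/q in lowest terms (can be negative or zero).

Answer: 2

Derivation:
Old median = 19
After inserting x = 36: new sorted = [-10, 9, 11, 17, 21, 26, 29, 30, 36]
New median = 21
Delta = 21 - 19 = 2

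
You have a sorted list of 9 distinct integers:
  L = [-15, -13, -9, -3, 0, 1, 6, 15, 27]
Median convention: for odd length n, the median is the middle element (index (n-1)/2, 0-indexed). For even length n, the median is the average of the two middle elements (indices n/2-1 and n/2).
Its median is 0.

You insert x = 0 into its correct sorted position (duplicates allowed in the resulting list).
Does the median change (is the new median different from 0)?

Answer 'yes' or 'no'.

Answer: no

Derivation:
Old median = 0
Insert x = 0
New median = 0
Changed? no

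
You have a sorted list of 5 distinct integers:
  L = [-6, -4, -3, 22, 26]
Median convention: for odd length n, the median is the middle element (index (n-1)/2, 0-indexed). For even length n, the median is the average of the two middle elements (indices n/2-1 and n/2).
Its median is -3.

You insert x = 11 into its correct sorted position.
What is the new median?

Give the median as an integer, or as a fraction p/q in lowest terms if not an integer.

Old list (sorted, length 5): [-6, -4, -3, 22, 26]
Old median = -3
Insert x = 11
Old length odd (5). Middle was index 2 = -3.
New length even (6). New median = avg of two middle elements.
x = 11: 3 elements are < x, 2 elements are > x.
New sorted list: [-6, -4, -3, 11, 22, 26]
New median = 4

Answer: 4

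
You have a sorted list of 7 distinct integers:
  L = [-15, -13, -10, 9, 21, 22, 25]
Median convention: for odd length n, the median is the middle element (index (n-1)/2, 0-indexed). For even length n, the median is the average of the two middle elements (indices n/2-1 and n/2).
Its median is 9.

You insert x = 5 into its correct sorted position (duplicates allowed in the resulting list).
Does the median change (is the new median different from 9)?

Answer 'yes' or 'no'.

Answer: yes

Derivation:
Old median = 9
Insert x = 5
New median = 7
Changed? yes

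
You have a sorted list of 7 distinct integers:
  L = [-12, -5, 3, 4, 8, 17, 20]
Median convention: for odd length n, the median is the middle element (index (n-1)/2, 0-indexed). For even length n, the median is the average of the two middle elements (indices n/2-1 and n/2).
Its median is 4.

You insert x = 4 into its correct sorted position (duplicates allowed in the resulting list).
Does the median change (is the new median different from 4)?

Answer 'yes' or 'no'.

Answer: no

Derivation:
Old median = 4
Insert x = 4
New median = 4
Changed? no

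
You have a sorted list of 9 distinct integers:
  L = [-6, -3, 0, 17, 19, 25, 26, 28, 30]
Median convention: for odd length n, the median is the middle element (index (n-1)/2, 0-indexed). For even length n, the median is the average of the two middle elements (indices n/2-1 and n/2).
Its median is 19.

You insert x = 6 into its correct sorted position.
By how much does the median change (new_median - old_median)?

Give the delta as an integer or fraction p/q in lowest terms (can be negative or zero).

Old median = 19
After inserting x = 6: new sorted = [-6, -3, 0, 6, 17, 19, 25, 26, 28, 30]
New median = 18
Delta = 18 - 19 = -1

Answer: -1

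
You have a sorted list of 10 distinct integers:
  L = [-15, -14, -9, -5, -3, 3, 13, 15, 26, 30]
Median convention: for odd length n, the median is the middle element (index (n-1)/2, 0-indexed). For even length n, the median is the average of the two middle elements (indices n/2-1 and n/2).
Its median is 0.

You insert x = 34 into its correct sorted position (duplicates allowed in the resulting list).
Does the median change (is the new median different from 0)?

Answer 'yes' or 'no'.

Answer: yes

Derivation:
Old median = 0
Insert x = 34
New median = 3
Changed? yes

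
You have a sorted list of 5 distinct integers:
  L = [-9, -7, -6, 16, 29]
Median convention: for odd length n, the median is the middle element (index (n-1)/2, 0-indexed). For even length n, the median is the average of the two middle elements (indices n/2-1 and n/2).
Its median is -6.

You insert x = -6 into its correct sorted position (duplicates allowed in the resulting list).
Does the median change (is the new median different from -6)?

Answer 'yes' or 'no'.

Answer: no

Derivation:
Old median = -6
Insert x = -6
New median = -6
Changed? no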